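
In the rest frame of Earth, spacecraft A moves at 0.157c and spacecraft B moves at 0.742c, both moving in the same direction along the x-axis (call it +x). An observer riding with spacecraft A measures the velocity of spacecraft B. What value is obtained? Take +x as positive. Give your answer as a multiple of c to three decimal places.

β_A = 0.157, β_B = 0.742.
Transform to A's frame with the inverse velocity-addition law: u' = (u − v)/(1 − uv/c²), taking u = β_B and v = β_A.
u' = (0.742 − 0.157) / (1 − (0.157)(0.742)) = 0.5850/0.8835 = 0.6621.

+0.662c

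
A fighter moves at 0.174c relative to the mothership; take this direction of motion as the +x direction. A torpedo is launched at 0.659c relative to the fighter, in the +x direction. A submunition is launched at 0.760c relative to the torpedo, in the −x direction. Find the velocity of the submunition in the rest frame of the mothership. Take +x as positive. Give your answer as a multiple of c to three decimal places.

Apply u = (u' + v)/(1 + u'v/c²) successively, working outward toward the mothership.
Start: velocity of the fighter relative to the mothership = 0.1740c.
Compose with the torpedo (u' = 0.659 in the fighter frame): u_1 = (0.659 + 0.174) / (1 + 0.659·0.174) = 0.8330/1.1147 = 0.7473.
Compose with the submunition (u' = -0.760 in the torpedo frame): u_2 = (-0.760 + 0.747) / (1 + (-0.760)·0.747) = -0.0127/0.4320 = -0.0294.

-0.029c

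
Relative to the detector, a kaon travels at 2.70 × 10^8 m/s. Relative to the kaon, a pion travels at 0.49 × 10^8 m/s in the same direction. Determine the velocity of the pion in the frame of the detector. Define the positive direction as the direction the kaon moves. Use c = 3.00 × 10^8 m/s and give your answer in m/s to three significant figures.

In units of c (dividing by 3.00 × 10^8 m/s): v = 0.900, u' = 0.163.
u = (u' + v)/(1 + u'v/c²):
u = (0.163 + 0.900) / (1 + 0.163·0.900) = 1.0633/1.1470 = 0.9271
(Galilean addition would give +1.063c, exceeding c.)
Converting back: u = 0.9271 × 3.00 × 10^8 m/s.

2.78 × 10^8 m/s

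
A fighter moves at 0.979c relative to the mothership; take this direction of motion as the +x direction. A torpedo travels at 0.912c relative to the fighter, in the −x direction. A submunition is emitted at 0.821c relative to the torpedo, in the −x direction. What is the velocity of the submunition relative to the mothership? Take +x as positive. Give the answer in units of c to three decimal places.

-0.402c

Apply u = (u' + v)/(1 + u'v/c²) successively, working outward toward the mothership.
Start: velocity of the fighter relative to the mothership = 0.9790c.
Compose with the torpedo (u' = -0.912 in the fighter frame): u_1 = (-0.912 + 0.979) / (1 + (-0.912)·0.979) = 0.0670/0.1072 = 0.6253.
Compose with the submunition (u' = -0.821 in the torpedo frame): u_2 = (-0.821 + 0.625) / (1 + (-0.821)·0.625) = -0.1957/0.4866 = -0.4022.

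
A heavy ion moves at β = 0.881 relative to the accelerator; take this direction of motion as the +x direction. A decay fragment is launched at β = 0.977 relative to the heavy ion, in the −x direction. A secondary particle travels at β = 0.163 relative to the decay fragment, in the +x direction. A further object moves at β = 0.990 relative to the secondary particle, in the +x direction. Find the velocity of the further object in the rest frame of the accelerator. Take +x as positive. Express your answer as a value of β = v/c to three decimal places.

Apply u = (u' + v)/(1 + u'v/c²) successively, working outward toward the accelerator.
Start: velocity of the heavy ion relative to the accelerator = 0.8810c.
Compose with the decay fragment (u' = -0.977 in the heavy ion frame): u_1 = (-0.977 + 0.881) / (1 + (-0.977)·0.881) = -0.0960/0.1393 = -0.6893.
Compose with the secondary particle (u' = 0.163 in the decay fragment frame): u_2 = (0.163 + (-0.689)) / (1 + 0.163·(-0.689)) = -0.5263/0.8876 = -0.5930.
Compose with the further object (u' = 0.990 in the secondary particle frame): u_3 = (0.990 + (-0.593)) / (1 + 0.990·(-0.593)) = 0.3970/0.4130 = 0.9614.

β = +0.961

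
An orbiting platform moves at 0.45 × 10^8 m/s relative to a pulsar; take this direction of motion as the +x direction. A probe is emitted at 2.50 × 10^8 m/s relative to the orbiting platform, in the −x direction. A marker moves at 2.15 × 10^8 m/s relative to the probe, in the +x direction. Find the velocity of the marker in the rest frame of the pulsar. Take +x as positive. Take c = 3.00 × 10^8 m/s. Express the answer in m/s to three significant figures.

-4.38 × 10^7 m/s

Apply u = (u' + v)/(1 + u'v/c²) successively, working outward toward the pulsar.
(Dividing each given speed by c = 3.00 × 10^8 m/s to work in units of c.)
Start: velocity of the orbiting platform relative to the pulsar = 0.1500c.
Compose with the probe (u' = -0.833 in the orbiting platform frame): u_1 = (-0.833 + 0.150) / (1 + (-0.833)·0.150) = -0.6833/0.8750 = -0.7810.
Compose with the marker (u' = 0.717 in the probe frame): u_2 = (0.717 + (-0.781)) / (1 + 0.717·(-0.781)) = -0.0643/0.4403 = -0.1460.
So u = -0.1460 × 3.00 × 10^8 m/s.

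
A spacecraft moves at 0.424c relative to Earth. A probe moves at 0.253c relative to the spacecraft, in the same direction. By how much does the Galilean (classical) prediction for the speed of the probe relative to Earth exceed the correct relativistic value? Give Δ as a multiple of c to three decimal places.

Δ = 0.066c

Galilean: u_cl = 0.253 + 0.424 = 0.6770.
Relativistic: u_rel = (0.253 + 0.424) / (1 + 0.253·0.424) = 0.6770/1.1073 = 0.6114.
Δ = 0.6770 − 0.6114 = 0.0656.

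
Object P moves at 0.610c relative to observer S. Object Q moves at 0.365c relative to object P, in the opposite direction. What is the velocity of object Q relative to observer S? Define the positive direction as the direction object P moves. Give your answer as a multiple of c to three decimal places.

With v = 0.610 and u' = -0.365 (in units of c),
u = (u' + v)/(1 + u'v/c²):
u = (-0.365 + 0.610) / (1 + (-0.365)·0.610) = 0.2450/0.7773 = 0.3152
(Galilean addition would give +0.245c.)

+0.315c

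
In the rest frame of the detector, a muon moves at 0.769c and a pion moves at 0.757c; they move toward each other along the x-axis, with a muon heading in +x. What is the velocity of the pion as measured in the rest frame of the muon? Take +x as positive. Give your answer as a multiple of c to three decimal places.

β_A = 0.769, β_B = -0.757.
Transform to A's frame with the inverse velocity-addition law: u' = (u − v)/(1 − uv/c²), taking u = β_B and v = β_A.
u' = (-0.757 − 0.769) / (1 − (0.769)(-0.757)) = -1.5260/1.5821 = -0.9645.

-0.965c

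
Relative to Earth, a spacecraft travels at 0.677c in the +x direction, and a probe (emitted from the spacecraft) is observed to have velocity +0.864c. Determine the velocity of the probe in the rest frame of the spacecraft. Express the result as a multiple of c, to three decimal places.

+0.451c

Invert the composition law: u' = (u − v)/(1 − uv/c²).
u' = (0.864 − 0.677) / (1 − (0.864)(0.677)) = 0.1870/0.4151 = 0.4505.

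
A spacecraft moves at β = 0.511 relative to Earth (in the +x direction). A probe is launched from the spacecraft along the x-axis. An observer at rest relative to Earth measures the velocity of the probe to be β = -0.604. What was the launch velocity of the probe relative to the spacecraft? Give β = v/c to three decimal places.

Invert the composition law: u' = (u − v)/(1 − uv/c²).
u' = (-0.604 − 0.511) / (1 − (-0.604)(0.511)) = -1.1150/1.3086 = -0.8520.

β = -0.852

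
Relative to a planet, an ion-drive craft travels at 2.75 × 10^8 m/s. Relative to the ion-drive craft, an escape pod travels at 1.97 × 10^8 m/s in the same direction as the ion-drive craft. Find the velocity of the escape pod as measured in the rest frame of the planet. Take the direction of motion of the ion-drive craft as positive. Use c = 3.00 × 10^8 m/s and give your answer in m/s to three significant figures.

In units of c (dividing by 3.00 × 10^8 m/s): v = 0.917, u' = 0.657.
u = (u' + v)/(1 + u'v/c²):
u = (0.657 + 0.917) / (1 + 0.657·0.917) = 1.5733/1.6019 = 0.9821
Converting back: u = 0.9821 × 3.00 × 10^8 m/s.

2.95 × 10^8 m/s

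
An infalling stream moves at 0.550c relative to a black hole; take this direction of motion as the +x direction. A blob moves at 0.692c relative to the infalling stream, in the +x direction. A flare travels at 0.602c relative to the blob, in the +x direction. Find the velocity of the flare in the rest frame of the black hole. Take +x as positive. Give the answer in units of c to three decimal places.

0.974c

Apply u = (u' + v)/(1 + u'v/c²) successively, working outward toward the black hole.
Start: velocity of the infalling stream relative to the black hole = 0.5500c.
Compose with the blob (u' = 0.692 in the infalling stream frame): u_1 = (0.692 + 0.550) / (1 + 0.692·0.550) = 1.2420/1.3806 = 0.8996.
Compose with the flare (u' = 0.602 in the blob frame): u_2 = (0.602 + 0.900) / (1 + 0.602·0.900) = 1.5016/1.5416 = 0.9741.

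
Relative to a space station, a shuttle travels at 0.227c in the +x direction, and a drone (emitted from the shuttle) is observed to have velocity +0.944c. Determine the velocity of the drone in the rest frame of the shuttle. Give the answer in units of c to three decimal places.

Invert the composition law: u' = (u − v)/(1 − uv/c²).
u' = (0.944 − 0.227) / (1 − (0.944)(0.227)) = 0.7170/0.7857 = 0.9125.

+0.913c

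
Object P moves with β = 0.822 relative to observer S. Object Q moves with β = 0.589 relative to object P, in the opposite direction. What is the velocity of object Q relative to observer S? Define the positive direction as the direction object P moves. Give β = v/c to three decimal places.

With v = 0.822 and u' = -0.589 (in units of c),
u = (u' + v)/(1 + u'v/c²):
u = (-0.589 + 0.822) / (1 + (-0.589)·0.822) = 0.2330/0.5158 = 0.4517

β = +0.452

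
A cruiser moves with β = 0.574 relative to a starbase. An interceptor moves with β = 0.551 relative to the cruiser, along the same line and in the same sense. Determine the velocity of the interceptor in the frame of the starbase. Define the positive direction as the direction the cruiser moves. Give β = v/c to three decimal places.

β = 0.855

With v = 0.574 and u' = 0.551 (in units of c),
u = (u' + v)/(1 + u'v/c²):
u = (0.551 + 0.574) / (1 + 0.551·0.574) = 1.1250/1.3163 = 0.8547
(Galilean addition would give +1.125c, exceeding c.)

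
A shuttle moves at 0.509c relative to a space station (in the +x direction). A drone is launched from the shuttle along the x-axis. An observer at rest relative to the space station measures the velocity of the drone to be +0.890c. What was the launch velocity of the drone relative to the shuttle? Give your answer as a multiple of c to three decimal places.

Invert the composition law: u' = (u − v)/(1 − uv/c²).
u' = (0.890 − 0.509) / (1 − (0.890)(0.509)) = 0.3810/0.5470 = 0.6965.

+0.697c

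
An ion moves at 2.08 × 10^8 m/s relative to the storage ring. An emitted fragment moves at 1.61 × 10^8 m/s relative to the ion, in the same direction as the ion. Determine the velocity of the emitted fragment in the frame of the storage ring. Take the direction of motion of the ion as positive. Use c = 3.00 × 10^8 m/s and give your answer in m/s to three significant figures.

2.69 × 10^8 m/s

In units of c (dividing by 3.00 × 10^8 m/s): v = 0.693, u' = 0.537.
u = (u' + v)/(1 + u'v/c²):
u = (0.537 + 0.693) / (1 + 0.537·0.693) = 1.2300/1.3721 = 0.8964
Converting back: u = 0.8964 × 3.00 × 10^8 m/s.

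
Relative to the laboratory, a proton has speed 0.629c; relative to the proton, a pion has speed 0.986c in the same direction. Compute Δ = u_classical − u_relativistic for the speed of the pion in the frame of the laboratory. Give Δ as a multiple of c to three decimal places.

Galilean: u_cl = 0.986 + 0.629 = 1.6150.
Relativistic: u_rel = (0.986 + 0.629) / (1 + 0.986·0.629) = 1.6150/1.6202 = 0.9968.
Δ = 1.6150 − 0.9968 = 0.6182.
(The classical prediction exceeds c; the relativistic result does not.)

Δ = 0.618c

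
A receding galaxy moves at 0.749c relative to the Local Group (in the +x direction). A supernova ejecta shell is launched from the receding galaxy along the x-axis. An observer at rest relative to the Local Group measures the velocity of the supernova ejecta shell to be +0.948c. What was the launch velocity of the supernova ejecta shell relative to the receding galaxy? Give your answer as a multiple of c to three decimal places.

+0.686c

Invert the composition law: u' = (u − v)/(1 − uv/c²).
u' = (0.948 − 0.749) / (1 − (0.948)(0.749)) = 0.1990/0.2899 = 0.6863.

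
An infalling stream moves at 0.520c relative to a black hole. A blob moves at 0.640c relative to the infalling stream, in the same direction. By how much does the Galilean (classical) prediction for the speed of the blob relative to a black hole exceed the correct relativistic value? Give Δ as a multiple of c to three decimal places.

Δ = 0.290c

Galilean: u_cl = 0.640 + 0.520 = 1.1600.
Relativistic: u_rel = (0.640 + 0.520) / (1 + 0.640·0.520) = 1.1600/1.3328 = 0.8703.
Δ = 1.1600 − 0.8703 = 0.2897.
(The classical prediction exceeds c; the relativistic result does not.)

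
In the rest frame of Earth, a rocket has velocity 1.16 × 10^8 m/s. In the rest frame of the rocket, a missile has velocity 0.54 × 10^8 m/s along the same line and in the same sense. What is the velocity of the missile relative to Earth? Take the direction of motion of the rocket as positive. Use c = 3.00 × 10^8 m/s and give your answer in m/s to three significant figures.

1.59 × 10^8 m/s

In units of c (dividing by 3.00 × 10^8 m/s): v = 0.387, u' = 0.180.
u = (u' + v)/(1 + u'v/c²):
u = (0.180 + 0.387) / (1 + 0.180·0.387) = 0.5667/1.0696 = 0.5298
Converting back: u = 0.5298 × 3.00 × 10^8 m/s.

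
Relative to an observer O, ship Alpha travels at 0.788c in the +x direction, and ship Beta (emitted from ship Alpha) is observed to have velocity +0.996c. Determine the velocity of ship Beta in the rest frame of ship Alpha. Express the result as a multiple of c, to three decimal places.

+0.967c

Invert the composition law: u' = (u − v)/(1 − uv/c²).
u' = (0.996 − 0.788) / (1 − (0.996)(0.788)) = 0.2080/0.2152 = 0.9668.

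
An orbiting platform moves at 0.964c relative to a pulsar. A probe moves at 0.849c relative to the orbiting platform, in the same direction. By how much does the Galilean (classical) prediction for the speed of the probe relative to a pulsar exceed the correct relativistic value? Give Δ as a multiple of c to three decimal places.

Galilean: u_cl = 0.849 + 0.964 = 1.8130.
Relativistic: u_rel = (0.849 + 0.964) / (1 + 0.849·0.964) = 1.8130/1.8184 = 0.9970.
Δ = 1.8130 − 0.9970 = 0.8160.
(The classical prediction exceeds c; the relativistic result does not.)

Δ = 0.816c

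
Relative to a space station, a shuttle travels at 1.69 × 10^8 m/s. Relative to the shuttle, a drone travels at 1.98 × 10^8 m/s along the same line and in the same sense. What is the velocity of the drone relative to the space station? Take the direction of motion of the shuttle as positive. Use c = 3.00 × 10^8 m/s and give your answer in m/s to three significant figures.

2.68 × 10^8 m/s

In units of c (dividing by 3.00 × 10^8 m/s): v = 0.563, u' = 0.660.
u = (u' + v)/(1 + u'v/c²):
u = (0.660 + 0.563) / (1 + 0.660·0.563) = 1.2233/1.3718 = 0.8918
Converting back: u = 0.8918 × 3.00 × 10^8 m/s.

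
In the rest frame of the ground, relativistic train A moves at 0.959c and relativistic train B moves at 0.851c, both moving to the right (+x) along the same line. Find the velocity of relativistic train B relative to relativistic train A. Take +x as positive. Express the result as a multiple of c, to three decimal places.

-0.587c

β_A = 0.959, β_B = 0.851.
Transform to A's frame with the inverse velocity-addition law: u' = (u − v)/(1 − uv/c²), taking u = β_B and v = β_A.
u' = (0.851 − 0.959) / (1 − (0.959)(0.851)) = -0.1080/0.1839 = -0.5873.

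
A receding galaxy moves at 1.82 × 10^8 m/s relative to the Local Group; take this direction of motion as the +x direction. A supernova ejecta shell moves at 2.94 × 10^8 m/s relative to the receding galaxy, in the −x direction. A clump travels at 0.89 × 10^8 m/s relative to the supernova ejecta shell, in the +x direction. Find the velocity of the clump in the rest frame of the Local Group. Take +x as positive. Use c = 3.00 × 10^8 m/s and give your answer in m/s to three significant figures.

-2.58 × 10^8 m/s

Apply u = (u' + v)/(1 + u'v/c²) successively, working outward toward the Local Group.
(Dividing each given speed by c = 3.00 × 10^8 m/s to work in units of c.)
Start: velocity of the receding galaxy relative to the Local Group = 0.6067c.
Compose with the supernova ejecta shell (u' = -0.980 in the receding galaxy frame): u_1 = (-0.980 + 0.607) / (1 + (-0.980)·0.607) = -0.3733/0.4055 = -0.9207.
Compose with the clump (u' = 0.297 in the supernova ejecta shell frame): u_2 = (0.297 + (-0.921)) / (1 + 0.297·(-0.921)) = -0.6241/0.7268 = -0.8586.
So u = -0.8586 × 3.00 × 10^8 m/s.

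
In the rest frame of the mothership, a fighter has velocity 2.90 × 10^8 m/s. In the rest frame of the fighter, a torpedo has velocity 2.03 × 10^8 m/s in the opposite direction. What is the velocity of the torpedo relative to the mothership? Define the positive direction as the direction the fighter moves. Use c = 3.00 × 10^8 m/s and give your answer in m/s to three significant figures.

+2.52 × 10^8 m/s

In units of c (dividing by 3.00 × 10^8 m/s): v = 0.967, u' = -0.677.
u = (u' + v)/(1 + u'v/c²):
u = (-0.677 + 0.967) / (1 + (-0.677)·0.967) = 0.2900/0.3459 = 0.8384
Converting back: u = 0.8384 × 3.00 × 10^8 m/s.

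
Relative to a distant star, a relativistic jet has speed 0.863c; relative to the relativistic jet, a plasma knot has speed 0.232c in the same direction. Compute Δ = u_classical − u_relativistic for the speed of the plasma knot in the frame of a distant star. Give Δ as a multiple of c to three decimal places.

Δ = 0.183c

Galilean: u_cl = 0.232 + 0.863 = 1.0950.
Relativistic: u_rel = (0.232 + 0.863) / (1 + 0.232·0.863) = 1.0950/1.2002 = 0.9123.
Δ = 1.0950 − 0.9123 = 0.1827.
(The classical prediction exceeds c; the relativistic result does not.)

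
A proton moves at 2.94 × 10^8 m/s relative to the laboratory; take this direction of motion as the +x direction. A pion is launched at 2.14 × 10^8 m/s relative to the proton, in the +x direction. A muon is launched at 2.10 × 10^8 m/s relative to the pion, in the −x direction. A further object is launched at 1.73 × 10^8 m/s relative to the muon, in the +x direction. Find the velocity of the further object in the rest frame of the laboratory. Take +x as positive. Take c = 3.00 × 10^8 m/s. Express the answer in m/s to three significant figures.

+2.98 × 10^8 m/s

Apply u = (u' + v)/(1 + u'v/c²) successively, working outward toward the laboratory.
(Dividing each given speed by c = 3.00 × 10^8 m/s to work in units of c.)
Start: velocity of the proton relative to the laboratory = 0.9800c.
Compose with the pion (u' = 0.713 in the proton frame): u_1 = (0.713 + 0.980) / (1 + 0.713·0.980) = 1.6933/1.6991 = 0.9966.
Compose with the muon (u' = -0.700 in the pion frame): u_2 = (-0.700 + 0.997) / (1 + (-0.700)·0.997) = 0.2966/0.3024 = 0.9810.
Compose with the further object (u' = 0.577 in the muon frame): u_3 = (0.577 + 0.981) / (1 + 0.577·0.981) = 1.5577/1.5657 = 0.9949.
So u = 0.9949 × 3.00 × 10^8 m/s.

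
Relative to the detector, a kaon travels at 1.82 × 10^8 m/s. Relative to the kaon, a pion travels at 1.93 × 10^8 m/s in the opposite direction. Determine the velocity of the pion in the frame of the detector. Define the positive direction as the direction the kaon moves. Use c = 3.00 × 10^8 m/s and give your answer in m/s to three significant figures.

In units of c (dividing by 3.00 × 10^8 m/s): v = 0.607, u' = -0.643.
u = (u' + v)/(1 + u'v/c²):
u = (-0.643 + 0.607) / (1 + (-0.643)·0.607) = -0.0367/0.6097 = -0.0601
(Galilean addition would give -0.037c.)
Converting back: u = -0.0601 × 3.00 × 10^8 m/s.

-1.80 × 10^7 m/s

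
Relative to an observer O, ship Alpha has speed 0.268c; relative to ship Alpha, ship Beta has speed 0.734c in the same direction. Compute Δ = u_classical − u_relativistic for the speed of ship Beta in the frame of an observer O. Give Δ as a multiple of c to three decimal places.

Galilean: u_cl = 0.734 + 0.268 = 1.0020.
Relativistic: u_rel = (0.734 + 0.268) / (1 + 0.734·0.268) = 1.0020/1.1967 = 0.8373.
Δ = 1.0020 − 0.8373 = 0.1647.
(The classical prediction exceeds c; the relativistic result does not.)

Δ = 0.165c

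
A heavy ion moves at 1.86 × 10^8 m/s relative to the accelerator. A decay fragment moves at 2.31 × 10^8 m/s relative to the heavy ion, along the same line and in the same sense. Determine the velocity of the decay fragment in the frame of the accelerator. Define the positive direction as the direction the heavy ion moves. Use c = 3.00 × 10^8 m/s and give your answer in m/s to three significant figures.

In units of c (dividing by 3.00 × 10^8 m/s): v = 0.620, u' = 0.770.
u = (u' + v)/(1 + u'v/c²):
u = (0.770 + 0.620) / (1 + 0.770·0.620) = 1.3900/1.4774 = 0.9408
Converting back: u = 0.9408 × 3.00 × 10^8 m/s.

2.82 × 10^8 m/s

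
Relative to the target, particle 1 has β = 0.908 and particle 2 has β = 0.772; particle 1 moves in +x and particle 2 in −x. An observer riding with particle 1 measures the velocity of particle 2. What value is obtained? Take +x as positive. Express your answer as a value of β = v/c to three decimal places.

β_A = 0.908, β_B = -0.772.
Transform to A's frame with the inverse velocity-addition law: u' = (u − v)/(1 − uv/c²), taking u = β_B and v = β_A.
u' = (-0.772 − 0.908) / (1 − (0.908)(-0.772)) = -1.6800/1.7010 = -0.9877.

β = -0.988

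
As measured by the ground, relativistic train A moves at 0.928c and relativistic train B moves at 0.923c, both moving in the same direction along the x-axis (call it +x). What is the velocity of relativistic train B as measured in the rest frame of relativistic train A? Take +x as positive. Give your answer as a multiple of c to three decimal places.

β_A = 0.928, β_B = 0.923.
Transform to A's frame with the inverse velocity-addition law: u' = (u − v)/(1 − uv/c²), taking u = β_B and v = β_A.
u' = (0.923 − 0.928) / (1 − (0.928)(0.923)) = -0.0050/0.1435 = -0.0349.

-0.035c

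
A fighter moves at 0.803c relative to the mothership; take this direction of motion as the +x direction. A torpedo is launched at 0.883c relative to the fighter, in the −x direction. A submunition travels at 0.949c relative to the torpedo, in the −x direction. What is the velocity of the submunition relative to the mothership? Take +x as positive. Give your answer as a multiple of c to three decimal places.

Apply u = (u' + v)/(1 + u'v/c²) successively, working outward toward the mothership.
Start: velocity of the fighter relative to the mothership = 0.8030c.
Compose with the torpedo (u' = -0.883 in the fighter frame): u_1 = (-0.883 + 0.803) / (1 + (-0.883)·0.803) = -0.0800/0.2910 = -0.2750.
Compose with the submunition (u' = -0.949 in the torpedo frame): u_2 = (-0.949 + (-0.275)) / (1 + (-0.949)·(-0.275)) = -1.2240/1.2609 = -0.9707.

-0.971c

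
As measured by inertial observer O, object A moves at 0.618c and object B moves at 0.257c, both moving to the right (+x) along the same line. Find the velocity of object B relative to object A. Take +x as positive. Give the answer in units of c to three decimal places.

-0.429c

β_A = 0.618, β_B = 0.257.
Transform to A's frame with the inverse velocity-addition law: u' = (u − v)/(1 − uv/c²), taking u = β_B and v = β_A.
u' = (0.257 − 0.618) / (1 − (0.618)(0.257)) = -0.3610/0.8412 = -0.4292.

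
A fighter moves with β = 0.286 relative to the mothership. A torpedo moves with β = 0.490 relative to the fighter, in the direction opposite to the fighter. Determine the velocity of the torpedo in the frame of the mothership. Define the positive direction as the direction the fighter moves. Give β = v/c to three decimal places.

With v = 0.286 and u' = -0.490 (in units of c),
u = (u' + v)/(1 + u'v/c²):
u = (-0.490 + 0.286) / (1 + (-0.490)·0.286) = -0.2040/0.8599 = -0.2372

β = -0.237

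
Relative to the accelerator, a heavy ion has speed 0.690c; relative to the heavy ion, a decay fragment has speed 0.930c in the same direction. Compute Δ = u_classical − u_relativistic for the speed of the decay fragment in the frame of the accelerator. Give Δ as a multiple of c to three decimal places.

Δ = 0.633c

Galilean: u_cl = 0.930 + 0.690 = 1.6200.
Relativistic: u_rel = (0.930 + 0.690) / (1 + 0.930·0.690) = 1.6200/1.6417 = 0.9868.
Δ = 1.6200 − 0.9868 = 0.6332.
(The classical prediction exceeds c; the relativistic result does not.)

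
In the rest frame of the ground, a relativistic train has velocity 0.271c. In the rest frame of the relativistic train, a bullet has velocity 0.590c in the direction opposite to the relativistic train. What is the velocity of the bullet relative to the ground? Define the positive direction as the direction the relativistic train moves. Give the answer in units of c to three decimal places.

-0.380c

With v = 0.271 and u' = -0.590 (in units of c),
u = (u' + v)/(1 + u'v/c²):
u = (-0.590 + 0.271) / (1 + (-0.590)·0.271) = -0.3190/0.8401 = -0.3797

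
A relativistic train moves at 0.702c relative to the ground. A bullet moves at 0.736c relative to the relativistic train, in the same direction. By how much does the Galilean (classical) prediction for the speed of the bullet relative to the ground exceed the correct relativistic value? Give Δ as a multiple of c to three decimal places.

Δ = 0.490c

Galilean: u_cl = 0.736 + 0.702 = 1.4380.
Relativistic: u_rel = (0.736 + 0.702) / (1 + 0.736·0.702) = 1.4380/1.5167 = 0.9481.
Δ = 1.4380 − 0.9481 = 0.4899.
(The classical prediction exceeds c; the relativistic result does not.)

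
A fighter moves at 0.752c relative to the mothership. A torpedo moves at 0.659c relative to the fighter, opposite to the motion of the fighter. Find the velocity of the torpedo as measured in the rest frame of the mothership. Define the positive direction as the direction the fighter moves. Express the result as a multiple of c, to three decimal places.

With v = 0.752 and u' = -0.659 (in units of c),
u = (u' + v)/(1 + u'v/c²):
u = (-0.659 + 0.752) / (1 + (-0.659)·0.752) = 0.0930/0.5044 = 0.1844

+0.184c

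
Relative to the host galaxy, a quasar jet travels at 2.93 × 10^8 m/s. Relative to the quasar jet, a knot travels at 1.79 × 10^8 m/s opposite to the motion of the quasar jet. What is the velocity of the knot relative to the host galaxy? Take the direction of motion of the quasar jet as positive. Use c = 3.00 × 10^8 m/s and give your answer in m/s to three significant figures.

+2.73 × 10^8 m/s

In units of c (dividing by 3.00 × 10^8 m/s): v = 0.977, u' = -0.597.
u = (u' + v)/(1 + u'v/c²):
u = (-0.597 + 0.977) / (1 + (-0.597)·0.977) = 0.3800/0.4173 = 0.9107
(Galilean addition would give +0.380c.)
Converting back: u = 0.9107 × 3.00 × 10^8 m/s.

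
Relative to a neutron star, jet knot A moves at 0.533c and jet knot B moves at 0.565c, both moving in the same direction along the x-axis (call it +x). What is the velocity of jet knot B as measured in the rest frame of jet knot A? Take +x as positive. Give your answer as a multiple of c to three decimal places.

β_A = 0.533, β_B = 0.565.
Transform to A's frame with the inverse velocity-addition law: u' = (u − v)/(1 − uv/c²), taking u = β_B and v = β_A.
u' = (0.565 − 0.533) / (1 − (0.533)(0.565)) = 0.0320/0.6989 = 0.0458.

+0.046c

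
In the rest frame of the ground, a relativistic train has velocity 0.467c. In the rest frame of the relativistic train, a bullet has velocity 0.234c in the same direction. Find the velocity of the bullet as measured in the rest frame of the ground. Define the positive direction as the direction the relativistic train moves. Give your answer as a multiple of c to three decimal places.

With v = 0.467 and u' = 0.234 (in units of c),
u = (u' + v)/(1 + u'v/c²):
u = (0.234 + 0.467) / (1 + 0.234·0.467) = 0.7010/1.1093 = 0.6319

0.632c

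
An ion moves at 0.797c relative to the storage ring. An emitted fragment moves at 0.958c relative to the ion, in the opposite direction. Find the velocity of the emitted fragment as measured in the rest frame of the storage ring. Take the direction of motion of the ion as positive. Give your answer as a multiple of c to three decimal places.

-0.681c

With v = 0.797 and u' = -0.958 (in units of c),
u = (u' + v)/(1 + u'v/c²):
u = (-0.958 + 0.797) / (1 + (-0.958)·0.797) = -0.1610/0.2365 = -0.6808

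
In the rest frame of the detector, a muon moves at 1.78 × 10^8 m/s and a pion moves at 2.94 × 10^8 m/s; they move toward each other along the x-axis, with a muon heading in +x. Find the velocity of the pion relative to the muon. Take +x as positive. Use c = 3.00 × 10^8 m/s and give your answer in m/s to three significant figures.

-2.98 × 10^8 m/s

β_A = 0.593, β_B = -0.980 (dividing each by c = 3.00 × 10^8 m/s).
Transform to A's frame with the inverse velocity-addition law: u' = (u − v)/(1 − uv/c²), taking u = β_B and v = β_A.
u' = (-0.980 − 0.593) / (1 − (0.593)(-0.980)) = -1.5733/1.5815 = -0.9949.
u' = -0.9949 × 3.00 × 10^8 m/s.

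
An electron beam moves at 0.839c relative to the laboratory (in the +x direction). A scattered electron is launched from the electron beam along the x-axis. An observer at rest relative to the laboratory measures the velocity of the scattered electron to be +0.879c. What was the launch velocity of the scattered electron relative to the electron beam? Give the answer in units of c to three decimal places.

Invert the composition law: u' = (u − v)/(1 − uv/c²).
u' = (0.879 − 0.839) / (1 − (0.879)(0.839)) = 0.0400/0.2625 = 0.1524.

+0.152c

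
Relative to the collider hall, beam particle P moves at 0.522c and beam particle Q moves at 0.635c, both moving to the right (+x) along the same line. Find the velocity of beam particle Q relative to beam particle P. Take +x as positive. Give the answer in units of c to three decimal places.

β_A = 0.522, β_B = 0.635.
Transform to A's frame with the inverse velocity-addition law: u' = (u − v)/(1 − uv/c²), taking u = β_B and v = β_A.
u' = (0.635 − 0.522) / (1 − (0.522)(0.635)) = 0.1130/0.6685 = 0.1690.

+0.169c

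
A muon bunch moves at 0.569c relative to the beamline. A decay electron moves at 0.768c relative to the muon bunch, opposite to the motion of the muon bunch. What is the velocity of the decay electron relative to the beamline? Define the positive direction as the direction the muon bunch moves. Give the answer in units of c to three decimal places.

-0.353c

With v = 0.569 and u' = -0.768 (in units of c),
u = (u' + v)/(1 + u'v/c²):
u = (-0.768 + 0.569) / (1 + (-0.768)·0.569) = -0.1990/0.5630 = -0.3535
(Galilean addition would give -0.199c.)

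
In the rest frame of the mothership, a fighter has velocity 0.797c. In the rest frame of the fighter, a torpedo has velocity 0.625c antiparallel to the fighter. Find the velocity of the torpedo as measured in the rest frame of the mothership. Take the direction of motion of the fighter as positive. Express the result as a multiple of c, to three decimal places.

With v = 0.797 and u' = -0.625 (in units of c),
u = (u' + v)/(1 + u'v/c²):
u = (-0.625 + 0.797) / (1 + (-0.625)·0.797) = 0.1720/0.5019 = 0.3427
(Galilean addition would give +0.172c.)

+0.343c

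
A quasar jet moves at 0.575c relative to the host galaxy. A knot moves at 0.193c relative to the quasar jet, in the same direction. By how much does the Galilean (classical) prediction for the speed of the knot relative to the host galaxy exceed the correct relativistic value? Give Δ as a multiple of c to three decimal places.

Galilean: u_cl = 0.193 + 0.575 = 0.7680.
Relativistic: u_rel = (0.193 + 0.575) / (1 + 0.193·0.575) = 0.7680/1.1110 = 0.6913.
Δ = 0.7680 − 0.6913 = 0.0767.

Δ = 0.077c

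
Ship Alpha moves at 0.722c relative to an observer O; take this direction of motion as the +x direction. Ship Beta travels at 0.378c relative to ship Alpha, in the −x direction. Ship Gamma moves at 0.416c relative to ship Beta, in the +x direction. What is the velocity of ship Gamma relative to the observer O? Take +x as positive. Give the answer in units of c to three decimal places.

+0.743c

Apply u = (u' + v)/(1 + u'v/c²) successively, working outward toward the observer O.
Start: velocity of ship Alpha relative to the observer O = 0.7220c.
Compose with ship Beta (u' = -0.378 in ship Alpha frame): u_1 = (-0.378 + 0.722) / (1 + (-0.378)·0.722) = 0.3440/0.7271 = 0.4731.
Compose with ship Gamma (u' = 0.416 in ship Beta frame): u_2 = (0.416 + 0.473) / (1 + 0.416·0.473) = 0.8891/1.1968 = 0.7429.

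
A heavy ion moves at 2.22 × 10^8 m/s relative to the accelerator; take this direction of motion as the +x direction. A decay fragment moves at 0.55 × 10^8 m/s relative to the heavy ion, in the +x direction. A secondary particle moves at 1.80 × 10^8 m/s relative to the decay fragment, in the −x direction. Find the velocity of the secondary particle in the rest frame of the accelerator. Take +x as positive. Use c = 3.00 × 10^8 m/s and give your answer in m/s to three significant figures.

+1.25 × 10^8 m/s

Apply u = (u' + v)/(1 + u'v/c²) successively, working outward toward the accelerator.
(Dividing each given speed by c = 3.00 × 10^8 m/s to work in units of c.)
Start: velocity of the heavy ion relative to the accelerator = 0.7400c.
Compose with the decay fragment (u' = 0.183 in the heavy ion frame): u_1 = (0.183 + 0.740) / (1 + 0.183·0.740) = 0.9233/1.1357 = 0.8130.
Compose with the secondary particle (u' = -0.600 in the decay fragment frame): u_2 = (-0.600 + 0.813) / (1 + (-0.600)·0.813) = 0.2130/0.5122 = 0.4159.
So u = 0.4159 × 3.00 × 10^8 m/s.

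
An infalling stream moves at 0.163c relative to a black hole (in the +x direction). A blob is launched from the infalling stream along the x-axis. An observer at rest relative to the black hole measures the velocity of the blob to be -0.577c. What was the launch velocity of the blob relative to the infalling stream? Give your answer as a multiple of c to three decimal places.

Invert the composition law: u' = (u − v)/(1 − uv/c²).
u' = (-0.577 − 0.163) / (1 − (-0.577)(0.163)) = -0.7400/1.0941 = -0.6764.

-0.676c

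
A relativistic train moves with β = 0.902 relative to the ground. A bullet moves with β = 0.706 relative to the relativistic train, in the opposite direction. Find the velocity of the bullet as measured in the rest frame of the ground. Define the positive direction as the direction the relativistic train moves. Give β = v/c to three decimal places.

β = +0.540

With v = 0.902 and u' = -0.706 (in units of c),
u = (u' + v)/(1 + u'v/c²):
u = (-0.706 + 0.902) / (1 + (-0.706)·0.902) = 0.1960/0.3632 = 0.5397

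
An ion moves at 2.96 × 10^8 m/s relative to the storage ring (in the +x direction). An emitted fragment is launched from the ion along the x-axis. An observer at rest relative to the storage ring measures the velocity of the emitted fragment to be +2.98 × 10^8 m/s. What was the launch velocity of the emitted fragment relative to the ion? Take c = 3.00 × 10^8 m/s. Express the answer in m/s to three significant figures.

v = 0.987c, u = 0.993c.
Invert the composition law: u' = (u − v)/(1 − uv/c²).
u' = (0.993 − 0.987) / (1 − (0.993)(0.987)) = 0.0067/0.0199 = 0.3348.
u' = 0.3348 × 3.00 × 10^8 m/s.

+1.00 × 10^8 m/s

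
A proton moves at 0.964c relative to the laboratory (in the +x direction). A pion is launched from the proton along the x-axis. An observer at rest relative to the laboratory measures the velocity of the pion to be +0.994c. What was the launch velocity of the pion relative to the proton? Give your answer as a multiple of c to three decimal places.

+0.718c

Invert the composition law: u' = (u − v)/(1 − uv/c²).
u' = (0.994 − 0.964) / (1 − (0.994)(0.964)) = 0.0300/0.0418 = 0.7180.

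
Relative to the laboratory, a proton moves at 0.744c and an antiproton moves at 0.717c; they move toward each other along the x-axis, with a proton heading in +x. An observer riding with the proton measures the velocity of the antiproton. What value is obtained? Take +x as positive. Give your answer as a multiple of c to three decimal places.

-0.953c

β_A = 0.744, β_B = -0.717.
Transform to A's frame with the inverse velocity-addition law: u' = (u − v)/(1 − uv/c²), taking u = β_B and v = β_A.
u' = (-0.717 − 0.744) / (1 − (0.744)(-0.717)) = -1.4610/1.5334 = -0.9528.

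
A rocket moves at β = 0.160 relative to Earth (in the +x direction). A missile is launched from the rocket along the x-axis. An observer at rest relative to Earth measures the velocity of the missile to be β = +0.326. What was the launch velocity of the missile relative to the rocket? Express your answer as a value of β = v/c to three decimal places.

β = +0.175

Invert the composition law: u' = (u − v)/(1 − uv/c²).
u' = (0.326 − 0.160) / (1 − (0.326)(0.160)) = 0.1660/0.9478 = 0.1751.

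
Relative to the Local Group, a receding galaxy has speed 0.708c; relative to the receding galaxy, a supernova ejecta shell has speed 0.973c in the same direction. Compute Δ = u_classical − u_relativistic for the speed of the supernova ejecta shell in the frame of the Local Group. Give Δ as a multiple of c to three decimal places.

Galilean: u_cl = 0.973 + 0.708 = 1.6810.
Relativistic: u_rel = (0.973 + 0.708) / (1 + 0.973·0.708) = 1.6810/1.6889 = 0.9953.
Δ = 1.6810 − 0.9953 = 0.6857.
(The classical prediction exceeds c; the relativistic result does not.)

Δ = 0.686c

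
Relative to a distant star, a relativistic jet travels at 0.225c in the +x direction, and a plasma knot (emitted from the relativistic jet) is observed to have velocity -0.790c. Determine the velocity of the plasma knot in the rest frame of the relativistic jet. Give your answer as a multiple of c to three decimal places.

Invert the composition law: u' = (u − v)/(1 − uv/c²).
u' = (-0.790 − 0.225) / (1 − (-0.790)(0.225)) = -1.0150/1.1778 = -0.8618.

-0.862c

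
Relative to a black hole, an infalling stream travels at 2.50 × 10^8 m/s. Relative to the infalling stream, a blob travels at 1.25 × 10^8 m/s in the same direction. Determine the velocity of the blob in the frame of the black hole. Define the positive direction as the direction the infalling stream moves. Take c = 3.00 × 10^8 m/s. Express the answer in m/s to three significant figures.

In units of c (dividing by 3.00 × 10^8 m/s): v = 0.833, u' = 0.417.
u = (u' + v)/(1 + u'v/c²):
u = (0.417 + 0.833) / (1 + 0.417·0.833) = 1.2500/1.3472 = 0.9278
(Galilean addition would give +1.250c, exceeding c.)
Converting back: u = 0.9278 × 3.00 × 10^8 m/s.

2.78 × 10^8 m/s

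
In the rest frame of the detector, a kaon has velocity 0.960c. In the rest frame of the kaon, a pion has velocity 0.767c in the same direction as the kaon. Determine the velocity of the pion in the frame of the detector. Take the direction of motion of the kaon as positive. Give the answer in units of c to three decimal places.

With v = 0.960 and u' = 0.767 (in units of c),
u = (u' + v)/(1 + u'v/c²):
u = (0.767 + 0.960) / (1 + 0.767·0.960) = 1.7270/1.7363 = 0.9946

0.995c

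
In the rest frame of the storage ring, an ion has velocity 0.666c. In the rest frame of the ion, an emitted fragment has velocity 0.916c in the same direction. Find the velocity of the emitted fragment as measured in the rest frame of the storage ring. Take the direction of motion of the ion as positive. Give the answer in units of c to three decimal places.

0.983c

With v = 0.666 and u' = 0.916 (in units of c),
u = (u' + v)/(1 + u'v/c²):
u = (0.916 + 0.666) / (1 + 0.916·0.666) = 1.5820/1.6101 = 0.9826
(Galilean addition would give +1.582c, exceeding c.)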